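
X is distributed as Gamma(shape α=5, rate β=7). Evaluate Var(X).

For X ~ Gamma(shape α=5, rate β=7):
Var(X) = \frac{5}{49}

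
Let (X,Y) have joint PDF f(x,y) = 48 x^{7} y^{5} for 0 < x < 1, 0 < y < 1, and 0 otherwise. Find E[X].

E[X] = ∫_0^1 ∫_0^1 x × f(x,y) dy dx
= ∫_0^1 ∫_0^1 x × (48 x^{7} y^{5}) dy dx
= \frac{8}{9}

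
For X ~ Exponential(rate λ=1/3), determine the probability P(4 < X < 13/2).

P(4 < X < 13/2) = ∫_{4}^{13/2} f(x) dx
where f(x) = \frac{e^{- \frac{x}{3}}}{3}
= - \frac{1}{e^{\frac{13}{6}}} + e^{- \frac{4}{3}}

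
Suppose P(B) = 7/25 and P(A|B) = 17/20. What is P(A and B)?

By definition, P(A|B) = P(A ∩ B) / P(B)
So P(A ∩ B) = P(A|B) × P(B)
= 17/20 × 7/25
= 119/500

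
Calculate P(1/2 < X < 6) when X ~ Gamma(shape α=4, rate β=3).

P(1/2 < X < 6) = ∫_{1/2}^{6} f(x) dx
where f(x) = \frac{27 x^{3} e^{- 3 x}}{2}
= - \frac{1153}{e^{18}} + \frac{67}{16 e^{\frac{3}{2}}}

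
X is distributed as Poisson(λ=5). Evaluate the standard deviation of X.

For X ~ Poisson(λ=5):
Var(X) = 5
SD(X) = √(Var(X)) = √(5) = \sqrt{5}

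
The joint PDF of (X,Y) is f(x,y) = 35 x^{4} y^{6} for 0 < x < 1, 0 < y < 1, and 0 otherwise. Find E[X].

E[X] = ∫_0^1 ∫_0^1 x × f(x,y) dy dx
= ∫_0^1 ∫_0^1 x × (35 x^{4} y^{6}) dy dx
= \frac{5}{6}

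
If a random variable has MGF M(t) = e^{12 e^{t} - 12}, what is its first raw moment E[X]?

To find E[X], compute M^(1)(0):
M^(1)(t) = 12 e^{t} e^{12 e^{t} - 12}
M^(1)(0) = 12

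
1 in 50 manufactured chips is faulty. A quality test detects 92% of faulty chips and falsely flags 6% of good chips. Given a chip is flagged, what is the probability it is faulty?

Let D = the rare event, + = positive/flagged.
P(D) = 1/50
P(+|D) = 92/100 = 23/25
P(+|D') = 6/100 = 3/50
P(+) = P(+|D)P(D) + P(+|D')P(D')
     = \frac{23}{25} × \frac{1}{50} + \frac{3}{50} × \frac{49}{50}
     = \frac{193}{2500}
P(D|+) = P(+|D)P(D)/P(+) = \frac{46}{193}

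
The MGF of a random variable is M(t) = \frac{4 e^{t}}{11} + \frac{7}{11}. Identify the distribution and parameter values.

The MGF M(t) = \frac{4 e^{t}}{11} + \frac{7}{11} is the standard form for the Bernoulli distribution.
Comparing with the known MGF formula identifies: Bernoulli(p=4/11)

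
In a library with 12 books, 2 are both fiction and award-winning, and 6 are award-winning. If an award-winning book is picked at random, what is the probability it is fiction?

P(A ∩ B) = 2/12 = 1/6
P(B) = 6/12 = 1/2
P(A|B) = P(A ∩ B) / P(B) = (1/6) / (1/2) = 1/3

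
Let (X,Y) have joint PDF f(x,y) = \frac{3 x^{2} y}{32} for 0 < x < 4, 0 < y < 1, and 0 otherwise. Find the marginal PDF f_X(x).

f_X(x) = ∫_0^1 f(x,y) dy
= ∫_0^1 \frac{3 x^{2} y}{32} dy
= \frac{3 x^{2}}{64} for 0 < x < 4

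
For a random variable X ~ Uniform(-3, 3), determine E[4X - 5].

For X ~ Uniform(-3, 3):
E[X] = 0
E[4X - 5] = 4 × E[X] - 5 = -5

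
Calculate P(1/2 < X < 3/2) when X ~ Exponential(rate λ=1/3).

P(1/2 < X < 3/2) = ∫_{1/2}^{3/2} f(x) dx
where f(x) = \frac{e^{- \frac{x}{3}}}{3}
= - \frac{1}{e^{\frac{1}{2}}} + e^{- \frac{1}{6}}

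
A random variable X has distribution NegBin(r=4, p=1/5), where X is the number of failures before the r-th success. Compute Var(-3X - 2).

For X ~ NegBin(r=4, p=1/5), where X is the number of failures before the r-th success:
Var(X) = 80
Var(-3X - 2) = (-3)² × Var(X) = 9 × 80 = 720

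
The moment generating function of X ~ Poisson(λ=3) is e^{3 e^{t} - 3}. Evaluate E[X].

To find E[X], compute M^(1)(0):
M^(1)(t) = 3 e^{t} e^{3 e^{t} - 3}
M^(1)(0) = 3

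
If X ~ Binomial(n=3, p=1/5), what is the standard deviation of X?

For X ~ Binomial(n=3, p=1/5):
Var(X) = \frac{12}{25}
SD(X) = √(Var(X)) = √(\frac{12}{25}) = \frac{2 \sqrt{3}}{5}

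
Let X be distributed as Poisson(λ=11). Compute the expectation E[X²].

Using the identity E[X²] = Var(X) + (E[X])²:
E[X] = 11
Var(X) = 11
E[X²] = 11 + (11)²
= 132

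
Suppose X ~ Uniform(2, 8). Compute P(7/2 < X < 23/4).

P(7/2 < X < 23/4) = ∫_{7/2}^{23/4} f(x) dx
where f(x) = \frac{1}{6}
= \frac{3}{8}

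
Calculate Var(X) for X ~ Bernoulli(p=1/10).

For X ~ Bernoulli(p=1/10):
Var(X) = \frac{9}{100}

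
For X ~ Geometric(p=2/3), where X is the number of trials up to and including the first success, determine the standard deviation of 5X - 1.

For X ~ Geometric(p=2/3), where X is the number of trials up to and including the first success:
Var(X) = \frac{3}{4}
SD(X) = √(Var(X)) = √(\frac{3}{4}) = \frac{\sqrt{3}}{2}
SD(5X - 1) = |5| × SD(X) = 5 × \frac{\sqrt{3}}{2} = \frac{5 \sqrt{3}}{2}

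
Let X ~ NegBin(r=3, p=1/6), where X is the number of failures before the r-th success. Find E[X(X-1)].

E[X(X-1)] = E[X² - X] = E[X²] - E[X]
E[X] = 15
E[X²] = Var(X) + (E[X])² = 90 + (15)² = 315
E[X(X-1)] = 315 - 15 = 300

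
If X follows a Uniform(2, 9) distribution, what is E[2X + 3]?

For X ~ Uniform(2, 9):
E[X] = \frac{11}{2}
E[2X + 3] = 2 × E[X] + 3 = 14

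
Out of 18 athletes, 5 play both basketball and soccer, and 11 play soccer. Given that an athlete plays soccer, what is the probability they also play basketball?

P(A ∩ B) = 5/18
P(B) = 11/18
P(A|B) = P(A ∩ B) / P(B) = (5/18) / (11/18) = 5/11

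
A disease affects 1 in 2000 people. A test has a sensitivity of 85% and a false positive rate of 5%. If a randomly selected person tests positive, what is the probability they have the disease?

Let D = the rare event, + = positive/flagged.
P(D) = 1/2000
P(+|D) = 85/100 = 17/20
P(+|D') = 5/100 = 1/20
P(+) = P(+|D)P(D) + P(+|D')P(D')
     = \frac{17}{20} × \frac{1}{2000} + \frac{1}{20} × \frac{1999}{2000}
     = \frac{63}{1250}
P(D|+) = P(+|D)P(D)/P(+) = \frac{17}{2016}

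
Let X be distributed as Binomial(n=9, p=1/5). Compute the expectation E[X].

For X ~ Binomial(n=9, p=1/5), the expected value is:
E[X] = \frac{9}{5}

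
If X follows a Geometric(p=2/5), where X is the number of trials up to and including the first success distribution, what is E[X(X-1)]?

E[X(X-1)] = E[X² - X] = E[X²] - E[X]
E[X] = \frac{5}{2}
E[X²] = Var(X) + (E[X])² = \frac{15}{4} + (\frac{5}{2})² = 10
E[X(X-1)] = 10 - \frac{5}{2} = \frac{15}{2}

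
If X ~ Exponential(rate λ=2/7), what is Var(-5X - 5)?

For X ~ Exponential(rate λ=2/7):
Var(X) = \frac{49}{4}
Var(-5X - 5) = (-5)² × Var(X) = 25 × \frac{49}{4} = \frac{1225}{4}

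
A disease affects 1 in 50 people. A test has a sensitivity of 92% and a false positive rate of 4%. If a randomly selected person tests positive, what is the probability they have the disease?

Let D = the rare event, + = positive/flagged.
P(D) = 1/50
P(+|D) = 92/100 = 23/25
P(+|D') = 4/100 = 1/25
P(+) = P(+|D)P(D) + P(+|D')P(D')
     = \frac{23}{25} × \frac{1}{50} + \frac{1}{25} × \frac{49}{50}
     = \frac{36}{625}
P(D|+) = P(+|D)P(D)/P(+) = \frac{23}{72}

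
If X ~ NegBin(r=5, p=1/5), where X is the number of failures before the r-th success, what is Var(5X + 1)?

For X ~ NegBin(r=5, p=1/5), where X is the number of failures before the r-th success:
Var(X) = 100
Var(5X + 1) = (5)² × Var(X) = 25 × 100 = 2500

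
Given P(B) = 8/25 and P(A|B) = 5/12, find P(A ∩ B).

By definition, P(A|B) = P(A ∩ B) / P(B)
So P(A ∩ B) = P(A|B) × P(B)
= 5/12 × 8/25
= 2/15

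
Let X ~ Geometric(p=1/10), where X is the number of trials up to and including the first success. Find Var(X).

For X ~ Geometric(p=1/10), where X is the number of trials up to and including the first success:
Var(X) = 90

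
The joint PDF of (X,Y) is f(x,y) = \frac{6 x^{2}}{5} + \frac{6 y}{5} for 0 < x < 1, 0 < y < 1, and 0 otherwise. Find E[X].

E[X] = ∫_0^1 ∫_0^1 x × f(x,y) dy dx
= ∫_0^1 ∫_0^1 x × (\frac{6 x^{2}}{5} + \frac{6 y}{5}) dy dx
= \frac{3}{5}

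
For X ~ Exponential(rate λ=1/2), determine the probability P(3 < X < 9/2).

P(3 < X < 9/2) = ∫_{3}^{9/2} f(x) dx
where f(x) = \frac{e^{- \frac{x}{2}}}{2}
= - \frac{1}{e^{\frac{9}{4}}} + e^{- \frac{3}{2}}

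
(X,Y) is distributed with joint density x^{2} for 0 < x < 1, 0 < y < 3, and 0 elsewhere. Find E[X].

f_X(x) = ∫_0^3 x^{2} dy = 3 x^{2}
E[X] = ∫_0^1 x × (3 x^{2}) dx = \frac{3}{4}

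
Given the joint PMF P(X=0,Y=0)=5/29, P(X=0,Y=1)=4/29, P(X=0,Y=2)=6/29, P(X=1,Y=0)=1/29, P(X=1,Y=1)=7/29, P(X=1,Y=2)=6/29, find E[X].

First find marginal of X:
P(X=0) = 15/29
P(X=1) = 14/29
E[X] = 0 × 15/29 + 1 × 14/29 = 14/29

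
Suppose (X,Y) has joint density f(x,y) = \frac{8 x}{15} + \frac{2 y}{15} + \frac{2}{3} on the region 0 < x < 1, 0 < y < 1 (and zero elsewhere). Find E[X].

E[X] = ∫_0^1 ∫_0^1 x × f(x,y) dy dx
= ∫_0^1 ∫_0^1 x × (\frac{8 x}{15} + \frac{2 y}{15} + \frac{2}{3}) dy dx
= \frac{49}{90}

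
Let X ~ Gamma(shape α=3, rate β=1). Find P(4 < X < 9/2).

P(4 < X < 9/2) = ∫_{4}^{9/2} f(x) dx
where f(x) = \frac{x^{2} e^{- x}}{2}
= - \frac{125}{8 e^{\frac{9}{2}}} + \frac{13}{e^{4}}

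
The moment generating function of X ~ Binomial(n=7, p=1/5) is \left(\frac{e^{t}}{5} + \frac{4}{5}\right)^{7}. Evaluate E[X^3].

To find E[X^3], compute M^(3)(0):
M^(1)(t) = \frac{7 \left(\frac{e^{t}}{5} + \frac{4}{5}\right)^{6} e^{t}}{5}
M^(2)(t) = \frac{7 \left(\frac{e^{t}}{5} + \frac{4}{5}\right)^{6} e^{t}}{5} + \frac{42 \left(\frac{e^{t}}{5} + \frac{4}{5}\right)^{5} e^{2 t}}{25}
M^(3)(t) = \frac{7 \left(\frac{e^{t}}{5} + \frac{4}{5}\right)^{6} e^{t}}{5} + \frac{126 \left(\frac{e^{t}}{5} + \frac{4}{5}\right)^{5} e^{2 t}}{25} + \frac{42 \left(\frac{e^{t}}{5} + \frac{4}{5}\right)^{4} e^{3 t}}{25}
M^(3)(0) = \frac{203}{25}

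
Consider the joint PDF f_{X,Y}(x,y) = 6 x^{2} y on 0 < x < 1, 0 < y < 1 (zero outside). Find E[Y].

E[Y] = ∫_0^1 ∫_0^1 y × f(x,y) dx dy
= \frac{2}{3}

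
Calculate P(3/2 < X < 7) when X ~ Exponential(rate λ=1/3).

P(3/2 < X < 7) = ∫_{3/2}^{7} f(x) dx
where f(x) = \frac{e^{- \frac{x}{3}}}{3}
= - \frac{1}{e^{\frac{7}{3}}} + e^{- \frac{1}{2}}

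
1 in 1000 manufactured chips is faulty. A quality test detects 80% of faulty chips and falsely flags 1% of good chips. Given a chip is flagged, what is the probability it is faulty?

Let D = the rare event, + = positive/flagged.
P(D) = 1/1000
P(+|D) = 80/100 = 4/5
P(+|D') = 1/100
P(+) = P(+|D)P(D) + P(+|D')P(D')
     = \frac{4}{5} × \frac{1}{1000} + \frac{1}{100} × \frac{999}{1000}
     = \frac{1079}{100000}
P(D|+) = P(+|D)P(D)/P(+) = \frac{80}{1079}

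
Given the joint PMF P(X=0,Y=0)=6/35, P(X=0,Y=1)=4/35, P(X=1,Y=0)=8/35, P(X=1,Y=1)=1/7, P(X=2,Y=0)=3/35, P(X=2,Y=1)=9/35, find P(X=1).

P(X=1) = P(X=1,Y=0) + P(X=1,Y=1)
= 8/35 + 1/7
= 13/35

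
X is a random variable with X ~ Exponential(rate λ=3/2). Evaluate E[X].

For X ~ Exponential(rate λ=3/2), the expected value is:
E[X] = \frac{2}{3}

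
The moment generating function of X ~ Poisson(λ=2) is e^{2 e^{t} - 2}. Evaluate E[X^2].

To find E[X^2], compute M^(2)(0):
M^(1)(t) = 2 e^{t} e^{2 e^{t} - 2}
M^(2)(t) = 4 e^{2 t} e^{2 e^{t} - 2} + 2 e^{t} e^{2 e^{t} - 2}
M^(2)(0) = 6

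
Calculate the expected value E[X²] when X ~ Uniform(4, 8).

Using the identity E[X²] = Var(X) + (E[X])²:
E[X] = 6
Var(X) = \frac{4}{3}
E[X²] = \frac{4}{3} + (6)²
= \frac{112}{3}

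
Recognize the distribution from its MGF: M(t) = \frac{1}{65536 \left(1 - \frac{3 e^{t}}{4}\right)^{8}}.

The MGF M(t) = \frac{1}{65536 \left(1 - \frac{3 e^{t}}{4}\right)^{8}} is the standard form for the NegativeBinomial distribution.
Comparing with the known MGF formula identifies: NegBin(r=8, p=1/4), X = failures before r-th success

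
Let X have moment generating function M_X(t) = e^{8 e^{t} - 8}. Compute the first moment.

To find E[X], compute M^(1)(0):
M^(1)(t) = 8 e^{t} e^{8 e^{t} - 8}
M^(1)(0) = 8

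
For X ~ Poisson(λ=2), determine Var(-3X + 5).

For X ~ Poisson(λ=2):
Var(X) = 2
Var(-3X + 5) = (-3)² × Var(X) = 9 × 2 = 18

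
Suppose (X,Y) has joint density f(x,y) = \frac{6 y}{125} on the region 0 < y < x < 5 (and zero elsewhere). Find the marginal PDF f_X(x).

f_X(x) = ∫_0^x \frac{6 y}{125} dy = \frac{3 x^{2}}{125}
for 0 < x < 5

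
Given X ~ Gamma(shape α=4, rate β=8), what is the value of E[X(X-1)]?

E[X(X-1)] = E[X² - X] = E[X²] - E[X]
E[X] = \frac{1}{2}
E[X²] = Var(X) + (E[X])² = \frac{1}{16} + (\frac{1}{2})² = \frac{5}{16}
E[X(X-1)] = \frac{5}{16} - \frac{1}{2} = - \frac{3}{16}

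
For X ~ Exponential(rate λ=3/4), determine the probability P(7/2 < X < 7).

P(7/2 < X < 7) = ∫_{7/2}^{7} f(x) dx
where f(x) = \frac{3 e^{- \frac{3 x}{4}}}{4}
= - \frac{1}{e^{\frac{21}{4}}} + e^{- \frac{21}{8}}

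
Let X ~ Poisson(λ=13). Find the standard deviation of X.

For X ~ Poisson(λ=13):
Var(X) = 13
SD(X) = √(Var(X)) = √(13) = \sqrt{13}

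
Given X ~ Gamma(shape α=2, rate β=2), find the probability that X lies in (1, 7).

P(1 < X < 7) = ∫_{1}^{7} f(x) dx
where f(x) = 4 x e^{- 2 x}
= \frac{3 \left(-5 + e^{12}\right)}{e^{14}}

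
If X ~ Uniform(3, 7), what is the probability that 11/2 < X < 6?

P(11/2 < X < 6) = ∫_{11/2}^{6} f(x) dx
where f(x) = \frac{1}{4}
= \frac{1}{8}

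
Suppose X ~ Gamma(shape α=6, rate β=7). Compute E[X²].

Using the identity E[X²] = Var(X) + (E[X])²:
E[X] = \frac{6}{7}
Var(X) = \frac{6}{49}
E[X²] = \frac{6}{49} + (\frac{6}{7})²
= \frac{6}{7}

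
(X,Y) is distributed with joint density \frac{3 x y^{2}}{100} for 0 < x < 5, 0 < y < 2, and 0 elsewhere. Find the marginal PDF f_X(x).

f_X(x) = ∫_0^2 f(x,y) dy
= ∫_0^2 \frac{3 x y^{2}}{100} dy
= \frac{2 x}{25} for 0 < x < 5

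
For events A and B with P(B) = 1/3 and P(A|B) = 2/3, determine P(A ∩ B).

By definition, P(A|B) = P(A ∩ B) / P(B)
So P(A ∩ B) = P(A|B) × P(B)
= 2/3 × 1/3
= 2/9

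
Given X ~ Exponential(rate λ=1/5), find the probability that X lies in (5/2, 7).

P(5/2 < X < 7) = ∫_{5/2}^{7} f(x) dx
where f(x) = \frac{e^{- \frac{x}{5}}}{5}
= - \frac{1}{e^{\frac{7}{5}}} + e^{- \frac{1}{2}}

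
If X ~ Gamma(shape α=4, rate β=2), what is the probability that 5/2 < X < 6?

P(5/2 < X < 6) = ∫_{5/2}^{6} f(x) dx
where f(x) = \frac{8 x^{3} e^{- 2 x}}{3}
= \frac{-1119 + 118 e^{7}}{3 e^{12}}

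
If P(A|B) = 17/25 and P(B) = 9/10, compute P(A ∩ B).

By definition, P(A|B) = P(A ∩ B) / P(B)
So P(A ∩ B) = P(A|B) × P(B)
= 17/25 × 9/10
= 153/250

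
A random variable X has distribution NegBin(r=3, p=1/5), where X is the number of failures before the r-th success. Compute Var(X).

For X ~ NegBin(r=3, p=1/5), where X is the number of failures before the r-th success:
Var(X) = 60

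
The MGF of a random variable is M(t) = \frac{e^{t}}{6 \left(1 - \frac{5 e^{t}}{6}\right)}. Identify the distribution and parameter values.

The MGF M(t) = \frac{e^{t}}{6 \left(1 - \frac{5 e^{t}}{6}\right)} is the standard form for the Geometric distribution.
Comparing with the known MGF formula identifies: Geometric(p=1/6), X = trial number of first success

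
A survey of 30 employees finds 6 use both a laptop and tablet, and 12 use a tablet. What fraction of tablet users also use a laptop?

P(A ∩ B) = 6/30 = 1/5
P(B) = 12/30 = 2/5
P(A|B) = P(A ∩ B) / P(B) = (1/5) / (2/5) = 1/2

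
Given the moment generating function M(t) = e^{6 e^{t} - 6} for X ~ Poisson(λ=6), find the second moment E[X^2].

To find E[X^2], compute M^(2)(0):
M^(1)(t) = 6 e^{t} e^{6 e^{t} - 6}
M^(2)(t) = 36 e^{2 t} e^{6 e^{t} - 6} + 6 e^{t} e^{6 e^{t} - 6}
M^(2)(0) = 42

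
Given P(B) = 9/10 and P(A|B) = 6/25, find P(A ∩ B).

By definition, P(A|B) = P(A ∩ B) / P(B)
So P(A ∩ B) = P(A|B) × P(B)
= 6/25 × 9/10
= 27/125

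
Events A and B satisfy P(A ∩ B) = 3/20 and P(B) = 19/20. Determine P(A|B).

P(A|B) = P(A ∩ B) / P(B)
= (3/20) / (19/20)
= 3/19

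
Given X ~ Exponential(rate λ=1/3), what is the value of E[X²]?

Using the identity E[X²] = Var(X) + (E[X])²:
E[X] = 3
Var(X) = 9
E[X²] = 9 + (3)²
= 18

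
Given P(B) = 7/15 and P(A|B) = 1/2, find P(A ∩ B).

By definition, P(A|B) = P(A ∩ B) / P(B)
So P(A ∩ B) = P(A|B) × P(B)
= 1/2 × 7/15
= 7/30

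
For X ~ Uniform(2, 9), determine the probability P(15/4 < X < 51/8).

P(15/4 < X < 51/8) = ∫_{15/4}^{51/8} f(x) dx
where f(x) = \frac{1}{7}
= \frac{3}{8}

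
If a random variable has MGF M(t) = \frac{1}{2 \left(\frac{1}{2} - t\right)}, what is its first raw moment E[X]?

To find E[X], compute M^(1)(0):
M^(1)(t) = \frac{1}{2 \left(\frac{1}{2} - t\right)^{2}}
M^(1)(0) = 2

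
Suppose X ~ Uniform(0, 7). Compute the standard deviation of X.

For X ~ Uniform(0, 7):
Var(X) = \frac{49}{12}
SD(X) = √(Var(X)) = √(\frac{49}{12}) = \frac{7 \sqrt{3}}{6}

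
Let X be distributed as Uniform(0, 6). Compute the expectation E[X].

For X ~ Uniform(0, 6), the expected value is:
E[X] = 3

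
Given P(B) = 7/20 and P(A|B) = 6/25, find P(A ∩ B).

By definition, P(A|B) = P(A ∩ B) / P(B)
So P(A ∩ B) = P(A|B) × P(B)
= 6/25 × 7/20
= 21/250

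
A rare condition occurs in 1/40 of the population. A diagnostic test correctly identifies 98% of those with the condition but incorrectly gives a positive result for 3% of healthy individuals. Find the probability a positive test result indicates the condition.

Let D = the rare event, + = positive/flagged.
P(D) = 1/40
P(+|D) = 98/100 = 49/50
P(+|D') = 3/100
P(+) = P(+|D)P(D) + P(+|D')P(D')
     = \frac{49}{50} × \frac{1}{40} + \frac{3}{100} × \frac{39}{40}
     = \frac{43}{800}
P(D|+) = P(+|D)P(D)/P(+) = \frac{98}{215}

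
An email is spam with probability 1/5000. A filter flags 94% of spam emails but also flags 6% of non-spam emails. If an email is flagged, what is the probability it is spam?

Let D = the rare event, + = positive/flagged.
P(D) = 1/5000
P(+|D) = 94/100 = 47/50
P(+|D') = 6/100 = 3/50
P(+) = P(+|D)P(D) + P(+|D')P(D')
     = \frac{47}{50} × \frac{1}{5000} + \frac{3}{50} × \frac{4999}{5000}
     = \frac{3761}{62500}
P(D|+) = P(+|D)P(D)/P(+) = \frac{47}{15044}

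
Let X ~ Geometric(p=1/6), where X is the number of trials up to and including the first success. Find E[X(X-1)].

E[X(X-1)] = E[X² - X] = E[X²] - E[X]
E[X] = 6
E[X²] = Var(X) + (E[X])² = 30 + (6)² = 66
E[X(X-1)] = 66 - 6 = 60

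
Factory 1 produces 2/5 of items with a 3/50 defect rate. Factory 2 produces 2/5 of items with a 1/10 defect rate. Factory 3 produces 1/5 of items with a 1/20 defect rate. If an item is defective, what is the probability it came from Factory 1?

Using Bayes' theorem:
P(F1) = 2/5, P(D|F1) = 3/50
P(F2) = 2/5, P(D|F2) = 1/10
P(F3) = 1/5, P(D|F3) = 1/20
P(D) = P(D|F1)P(F1) + P(D|F2)P(F2) + P(D|F3)P(F3)
     = \frac{37}{500}
P(F1|D) = P(D|F1)P(F1) / P(D)
= \frac{12}{37}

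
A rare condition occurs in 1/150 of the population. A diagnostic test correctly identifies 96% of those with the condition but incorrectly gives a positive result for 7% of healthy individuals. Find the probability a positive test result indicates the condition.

Let D = the rare event, + = positive/flagged.
P(D) = 1/150
P(+|D) = 96/100 = 24/25
P(+|D') = 7/100
P(+) = P(+|D)P(D) + P(+|D')P(D')
     = \frac{24}{25} × \frac{1}{150} + \frac{7}{100} × \frac{149}{150}
     = \frac{1139}{15000}
P(D|+) = P(+|D)P(D)/P(+) = \frac{96}{1139}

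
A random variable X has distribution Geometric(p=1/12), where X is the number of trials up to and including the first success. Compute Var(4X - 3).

For X ~ Geometric(p=1/12), where X is the number of trials up to and including the first success:
Var(X) = 132
Var(4X - 3) = (4)² × Var(X) = 16 × 132 = 2112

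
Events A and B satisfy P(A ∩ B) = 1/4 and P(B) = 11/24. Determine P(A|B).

P(A|B) = P(A ∩ B) / P(B)
= (1/4) / (11/24)
= 6/11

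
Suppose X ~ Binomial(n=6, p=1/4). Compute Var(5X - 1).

For X ~ Binomial(n=6, p=1/4):
Var(X) = \frac{9}{8}
Var(5X - 1) = (5)² × Var(X) = 25 × \frac{9}{8} = \frac{225}{8}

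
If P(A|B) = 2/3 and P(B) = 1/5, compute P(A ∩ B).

By definition, P(A|B) = P(A ∩ B) / P(B)
So P(A ∩ B) = P(A|B) × P(B)
= 2/3 × 1/5
= 2/15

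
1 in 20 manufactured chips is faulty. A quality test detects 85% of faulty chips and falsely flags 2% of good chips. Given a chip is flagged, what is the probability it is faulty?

Let D = the rare event, + = positive/flagged.
P(D) = 1/20
P(+|D) = 85/100 = 17/20
P(+|D') = 2/100 = 1/50
P(+) = P(+|D)P(D) + P(+|D')P(D')
     = \frac{17}{20} × \frac{1}{20} + \frac{1}{50} × \frac{19}{20}
     = \frac{123}{2000}
P(D|+) = P(+|D)P(D)/P(+) = \frac{85}{123}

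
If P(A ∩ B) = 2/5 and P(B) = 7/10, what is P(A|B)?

P(A|B) = P(A ∩ B) / P(B)
= (2/5) / (7/10)
= 4/7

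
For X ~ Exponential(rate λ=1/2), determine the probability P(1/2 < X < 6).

P(1/2 < X < 6) = ∫_{1/2}^{6} f(x) dx
where f(x) = \frac{e^{- \frac{x}{2}}}{2}
= - \frac{1}{e^{3}} + e^{- \frac{1}{4}}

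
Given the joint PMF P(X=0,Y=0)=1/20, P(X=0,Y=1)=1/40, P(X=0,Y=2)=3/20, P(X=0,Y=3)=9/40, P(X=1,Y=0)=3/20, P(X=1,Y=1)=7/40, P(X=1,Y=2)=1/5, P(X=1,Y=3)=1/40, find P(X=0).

P(X=0) = P(X=0,Y=0) + P(X=0,Y=1) + P(X=0,Y=2) + P(X=0,Y=3)
= 1/20 + 1/40 + 3/20 + 9/40
= 9/20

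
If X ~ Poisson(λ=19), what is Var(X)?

For X ~ Poisson(λ=19):
Var(X) = 19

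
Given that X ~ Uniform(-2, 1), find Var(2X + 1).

For X ~ Uniform(-2, 1):
Var(X) = \frac{3}{4}
Var(2X + 1) = (2)² × Var(X) = 4 × \frac{3}{4} = 3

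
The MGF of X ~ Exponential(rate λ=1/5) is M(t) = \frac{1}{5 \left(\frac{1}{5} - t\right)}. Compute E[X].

To find E[X], compute M^(1)(0):
M^(1)(t) = \frac{1}{5 \left(\frac{1}{5} - t\right)^{2}}
M^(1)(0) = 5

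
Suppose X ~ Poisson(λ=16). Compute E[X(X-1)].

E[X(X-1)] = E[X² - X] = E[X²] - E[X]
E[X] = 16
E[X²] = Var(X) + (E[X])² = 16 + (16)² = 272
E[X(X-1)] = 272 - 16 = 256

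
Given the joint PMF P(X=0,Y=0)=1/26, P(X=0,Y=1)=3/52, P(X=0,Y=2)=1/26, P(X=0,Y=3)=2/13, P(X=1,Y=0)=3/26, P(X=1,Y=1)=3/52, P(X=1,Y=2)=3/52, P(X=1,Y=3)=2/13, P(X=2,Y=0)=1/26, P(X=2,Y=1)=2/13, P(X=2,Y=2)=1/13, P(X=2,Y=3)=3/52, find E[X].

First find marginal of X:
P(X=0) = 15/52
P(X=1) = 5/13
P(X=2) = 17/52
E[X] = 0 × 15/52 + 1 × 5/13 + 2 × 17/52 = 27/26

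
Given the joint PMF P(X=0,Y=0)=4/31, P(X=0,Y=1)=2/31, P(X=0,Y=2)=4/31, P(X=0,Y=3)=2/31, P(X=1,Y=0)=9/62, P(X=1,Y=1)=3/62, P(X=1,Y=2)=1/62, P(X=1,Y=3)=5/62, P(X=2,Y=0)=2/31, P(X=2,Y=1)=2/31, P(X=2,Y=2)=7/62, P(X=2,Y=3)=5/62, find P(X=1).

P(X=1) = P(X=1,Y=0) + P(X=1,Y=1) + P(X=1,Y=2) + P(X=1,Y=3)
= 9/62 + 3/62 + 1/62 + 5/62
= 9/31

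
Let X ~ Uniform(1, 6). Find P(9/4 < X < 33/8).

P(9/4 < X < 33/8) = ∫_{9/4}^{33/8} f(x) dx
where f(x) = \frac{1}{5}
= \frac{3}{8}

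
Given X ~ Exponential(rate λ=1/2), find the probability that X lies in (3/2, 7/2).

P(3/2 < X < 7/2) = ∫_{3/2}^{7/2} f(x) dx
where f(x) = \frac{e^{- \frac{x}{2}}}{2}
= - \frac{1 - e}{e^{\frac{7}{4}}}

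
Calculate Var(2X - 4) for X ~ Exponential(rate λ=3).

For X ~ Exponential(rate λ=3):
Var(X) = \frac{1}{9}
Var(2X - 4) = (2)² × Var(X) = 4 × \frac{1}{9} = \frac{4}{9}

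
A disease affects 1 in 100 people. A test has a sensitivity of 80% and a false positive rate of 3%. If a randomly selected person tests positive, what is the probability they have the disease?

Let D = the rare event, + = positive/flagged.
P(D) = 1/100
P(+|D) = 80/100 = 4/5
P(+|D') = 3/100
P(+) = P(+|D)P(D) + P(+|D')P(D')
     = \frac{4}{5} × \frac{1}{100} + \frac{3}{100} × \frac{99}{100}
     = \frac{377}{10000}
P(D|+) = P(+|D)P(D)/P(+) = \frac{80}{377}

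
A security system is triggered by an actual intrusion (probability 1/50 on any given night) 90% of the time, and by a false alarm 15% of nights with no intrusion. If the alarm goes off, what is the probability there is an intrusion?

Let D = the rare event, + = positive/flagged.
P(D) = 1/50
P(+|D) = 90/100 = 9/10
P(+|D') = 15/100 = 3/20
P(+) = P(+|D)P(D) + P(+|D')P(D')
     = \frac{9}{10} × \frac{1}{50} + \frac{3}{20} × \frac{49}{50}
     = \frac{33}{200}
P(D|+) = P(+|D)P(D)/P(+) = \frac{6}{55}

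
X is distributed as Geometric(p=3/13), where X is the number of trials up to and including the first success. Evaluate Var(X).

For X ~ Geometric(p=3/13), where X is the number of trials up to and including the first success:
Var(X) = \frac{130}{9}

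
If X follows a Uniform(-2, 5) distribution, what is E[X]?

For X ~ Uniform(-2, 5), the expected value is:
E[X] = \frac{3}{2}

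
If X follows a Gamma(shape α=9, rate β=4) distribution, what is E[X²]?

Using the identity E[X²] = Var(X) + (E[X])²:
E[X] = \frac{9}{4}
Var(X) = \frac{9}{16}
E[X²] = \frac{9}{16} + (\frac{9}{4})²
= \frac{45}{8}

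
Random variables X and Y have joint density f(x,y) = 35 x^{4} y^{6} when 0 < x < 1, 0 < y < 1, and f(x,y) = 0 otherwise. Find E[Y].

E[Y] = ∫_0^1 ∫_0^1 y × f(x,y) dx dy
= \frac{7}{8}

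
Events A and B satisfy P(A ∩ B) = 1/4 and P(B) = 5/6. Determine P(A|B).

P(A|B) = P(A ∩ B) / P(B)
= (1/4) / (5/6)
= 3/10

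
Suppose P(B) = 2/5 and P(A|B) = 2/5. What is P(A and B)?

By definition, P(A|B) = P(A ∩ B) / P(B)
So P(A ∩ B) = P(A|B) × P(B)
= 2/5 × 2/5
= 4/25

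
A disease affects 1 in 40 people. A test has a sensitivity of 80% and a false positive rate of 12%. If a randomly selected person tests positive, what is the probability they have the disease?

Let D = the rare event, + = positive/flagged.
P(D) = 1/40
P(+|D) = 80/100 = 4/5
P(+|D') = 12/100 = 3/25
P(+) = P(+|D)P(D) + P(+|D')P(D')
     = \frac{4}{5} × \frac{1}{40} + \frac{3}{25} × \frac{39}{40}
     = \frac{137}{1000}
P(D|+) = P(+|D)P(D)/P(+) = \frac{20}{137}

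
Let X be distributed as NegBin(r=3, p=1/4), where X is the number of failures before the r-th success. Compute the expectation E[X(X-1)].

E[X(X-1)] = E[X² - X] = E[X²] - E[X]
E[X] = 9
E[X²] = Var(X) + (E[X])² = 36 + (9)² = 117
E[X(X-1)] = 117 - 9 = 108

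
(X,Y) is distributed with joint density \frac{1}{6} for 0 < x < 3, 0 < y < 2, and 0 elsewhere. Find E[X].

f_X(x) = ∫_0^2 \frac{1}{6} dy = \frac{1}{3}
E[X] = ∫_0^3 x × (\frac{1}{3}) dx = \frac{3}{2}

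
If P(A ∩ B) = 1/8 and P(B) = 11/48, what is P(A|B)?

P(A|B) = P(A ∩ B) / P(B)
= (1/8) / (11/48)
= 6/11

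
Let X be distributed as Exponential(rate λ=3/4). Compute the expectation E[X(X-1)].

E[X(X-1)] = E[X² - X] = E[X²] - E[X]
E[X] = \frac{4}{3}
E[X²] = Var(X) + (E[X])² = \frac{16}{9} + (\frac{4}{3})² = \frac{32}{9}
E[X(X-1)] = \frac{32}{9} - \frac{4}{3} = \frac{20}{9}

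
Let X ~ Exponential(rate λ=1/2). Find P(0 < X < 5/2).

P(0 < X < 5/2) = ∫_{0}^{5/2} f(x) dx
where f(x) = \frac{e^{- \frac{x}{2}}}{2}
= 1 - e^{- \frac{5}{4}}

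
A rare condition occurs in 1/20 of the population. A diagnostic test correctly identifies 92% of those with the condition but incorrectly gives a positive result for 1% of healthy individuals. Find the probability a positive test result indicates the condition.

Let D = the rare event, + = positive/flagged.
P(D) = 1/20
P(+|D) = 92/100 = 23/25
P(+|D') = 1/100
P(+) = P(+|D)P(D) + P(+|D')P(D')
     = \frac{23}{25} × \frac{1}{20} + \frac{1}{100} × \frac{19}{20}
     = \frac{111}{2000}
P(D|+) = P(+|D)P(D)/P(+) = \frac{92}{111}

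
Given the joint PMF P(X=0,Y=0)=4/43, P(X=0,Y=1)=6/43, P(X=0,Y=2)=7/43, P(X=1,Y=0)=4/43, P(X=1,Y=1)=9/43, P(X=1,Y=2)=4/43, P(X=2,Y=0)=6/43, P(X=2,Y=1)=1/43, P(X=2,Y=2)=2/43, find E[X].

First find marginal of X:
P(X=0) = 17/43
P(X=1) = 17/43
P(X=2) = 9/43
E[X] = 0 × 17/43 + 1 × 17/43 + 2 × 9/43 = 35/43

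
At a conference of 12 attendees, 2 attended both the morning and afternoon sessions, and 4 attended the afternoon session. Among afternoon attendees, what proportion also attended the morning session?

P(A ∩ B) = 2/12 = 1/6
P(B) = 4/12 = 1/3
P(A|B) = P(A ∩ B) / P(B) = (1/6) / (1/3) = 1/2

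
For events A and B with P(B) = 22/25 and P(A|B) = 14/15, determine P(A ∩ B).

By definition, P(A|B) = P(A ∩ B) / P(B)
So P(A ∩ B) = P(A|B) × P(B)
= 14/15 × 22/25
= 308/375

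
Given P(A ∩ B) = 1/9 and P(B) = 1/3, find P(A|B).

P(A|B) = P(A ∩ B) / P(B)
= (1/9) / (1/3)
= 1/3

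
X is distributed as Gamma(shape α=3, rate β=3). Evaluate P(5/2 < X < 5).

P(5/2 < X < 5) = ∫_{5/2}^{5} f(x) dx
where f(x) = \frac{27 x^{2} e^{- 3 x}}{2}
= - \frac{257}{2 e^{15}} + \frac{293}{8 e^{\frac{15}{2}}}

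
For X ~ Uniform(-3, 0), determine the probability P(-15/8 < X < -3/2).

P(-15/8 < X < -3/2) = ∫_{-15/8}^{-3/2} f(x) dx
where f(x) = \frac{1}{3}
= \frac{1}{8}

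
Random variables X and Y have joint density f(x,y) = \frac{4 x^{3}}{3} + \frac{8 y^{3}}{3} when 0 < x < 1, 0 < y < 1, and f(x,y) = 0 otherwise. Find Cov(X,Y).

E[XY] = ∫∫ xy × f(x,y) dx dy = \frac{2}{5}
E[X] = \frac{3}{5}
E[Y] = \frac{7}{10}
Cov(X,Y) = E[XY] - E[X]E[Y] = - \frac{1}{50}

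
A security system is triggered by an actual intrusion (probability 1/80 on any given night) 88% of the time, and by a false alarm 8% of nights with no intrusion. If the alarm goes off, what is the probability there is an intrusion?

Let D = the rare event, + = positive/flagged.
P(D) = 1/80
P(+|D) = 88/100 = 22/25
P(+|D') = 8/100 = 2/25
P(+) = P(+|D)P(D) + P(+|D')P(D')
     = \frac{22}{25} × \frac{1}{80} + \frac{2}{25} × \frac{79}{80}
     = \frac{9}{100}
P(D|+) = P(+|D)P(D)/P(+) = \frac{11}{90}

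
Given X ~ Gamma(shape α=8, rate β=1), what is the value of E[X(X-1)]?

E[X(X-1)] = E[X² - X] = E[X²] - E[X]
E[X] = 8
E[X²] = Var(X) + (E[X])² = 8 + (8)² = 72
E[X(X-1)] = 72 - 8 = 64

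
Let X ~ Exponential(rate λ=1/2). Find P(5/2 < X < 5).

P(5/2 < X < 5) = ∫_{5/2}^{5} f(x) dx
where f(x) = \frac{e^{- \frac{x}{2}}}{2}
= - \frac{1}{e^{\frac{5}{2}}} + e^{- \frac{5}{4}}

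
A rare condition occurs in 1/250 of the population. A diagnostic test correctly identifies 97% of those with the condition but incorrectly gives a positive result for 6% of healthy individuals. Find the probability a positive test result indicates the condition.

Let D = the rare event, + = positive/flagged.
P(D) = 1/250
P(+|D) = 97/100
P(+|D') = 6/100 = 3/50
P(+) = P(+|D)P(D) + P(+|D')P(D')
     = \frac{97}{100} × \frac{1}{250} + \frac{3}{50} × \frac{249}{250}
     = \frac{1591}{25000}
P(D|+) = P(+|D)P(D)/P(+) = \frac{97}{1591}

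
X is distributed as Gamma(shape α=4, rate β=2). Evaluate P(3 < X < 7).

P(3 < X < 7) = ∫_{3}^{7} f(x) dx
where f(x) = \frac{8 x^{3} e^{- 2 x}}{3}
= \frac{-1711 + 183 e^{8}}{3 e^{14}}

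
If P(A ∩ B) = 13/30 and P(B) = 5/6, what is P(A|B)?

P(A|B) = P(A ∩ B) / P(B)
= (13/30) / (5/6)
= 13/25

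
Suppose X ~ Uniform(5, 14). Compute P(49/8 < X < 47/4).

P(49/8 < X < 47/4) = ∫_{49/8}^{47/4} f(x) dx
where f(x) = \frac{1}{9}
= \frac{5}{8}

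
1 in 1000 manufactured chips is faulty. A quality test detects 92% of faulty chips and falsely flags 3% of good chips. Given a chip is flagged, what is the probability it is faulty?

Let D = the rare event, + = positive/flagged.
P(D) = 1/1000
P(+|D) = 92/100 = 23/25
P(+|D') = 3/100
P(+) = P(+|D)P(D) + P(+|D')P(D')
     = \frac{23}{25} × \frac{1}{1000} + \frac{3}{100} × \frac{999}{1000}
     = \frac{3089}{100000}
P(D|+) = P(+|D)P(D)/P(+) = \frac{92}{3089}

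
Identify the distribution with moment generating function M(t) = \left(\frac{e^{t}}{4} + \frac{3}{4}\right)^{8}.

The MGF M(t) = \left(\frac{e^{t}}{4} + \frac{3}{4}\right)^{8} is the standard form for the Binomial distribution.
Comparing with the known MGF formula identifies: Binomial(n=8, p=1/4)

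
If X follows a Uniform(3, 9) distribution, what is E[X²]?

Using the identity E[X²] = Var(X) + (E[X])²:
E[X] = 6
Var(X) = 3
E[X²] = 3 + (6)²
= 39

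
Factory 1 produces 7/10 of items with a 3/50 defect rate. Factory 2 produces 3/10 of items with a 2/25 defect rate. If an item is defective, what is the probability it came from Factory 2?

Using Bayes' theorem:
P(F1) = 7/10, P(D|F1) = 3/50
P(F2) = 3/10, P(D|F2) = 2/25
P(D) = P(D|F1)P(F1) + P(D|F2)P(F2)
     = \frac{33}{500}
P(F2|D) = P(D|F2)P(F2) / P(D)
= \frac{4}{11}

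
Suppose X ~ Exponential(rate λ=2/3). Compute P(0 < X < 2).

P(0 < X < 2) = ∫_{0}^{2} f(x) dx
where f(x) = \frac{2 e^{- \frac{2 x}{3}}}{3}
= 1 - e^{- \frac{4}{3}}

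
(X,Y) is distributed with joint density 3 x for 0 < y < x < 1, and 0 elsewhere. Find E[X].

f_X(x) = ∫_0^x 3 x dy = 3 x^{2}
E[X] = ∫_0^1 x × (3 x^{2}) dx = \frac{3}{4}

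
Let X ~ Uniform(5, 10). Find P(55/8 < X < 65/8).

P(55/8 < X < 65/8) = ∫_{55/8}^{65/8} f(x) dx
where f(x) = \frac{1}{5}
= \frac{1}{4}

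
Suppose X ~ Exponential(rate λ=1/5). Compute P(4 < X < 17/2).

P(4 < X < 17/2) = ∫_{4}^{17/2} f(x) dx
where f(x) = \frac{e^{- \frac{x}{5}}}{5}
= - \frac{1}{e^{\frac{17}{10}}} + e^{- \frac{4}{5}}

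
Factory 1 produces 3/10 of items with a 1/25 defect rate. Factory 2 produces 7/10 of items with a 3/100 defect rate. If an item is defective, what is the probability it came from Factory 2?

Using Bayes' theorem:
P(F1) = 3/10, P(D|F1) = 1/25
P(F2) = 7/10, P(D|F2) = 3/100
P(D) = P(D|F1)P(F1) + P(D|F2)P(F2)
     = \frac{33}{1000}
P(F2|D) = P(D|F2)P(F2) / P(D)
= \frac{7}{11}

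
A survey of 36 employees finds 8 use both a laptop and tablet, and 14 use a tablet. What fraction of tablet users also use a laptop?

P(A ∩ B) = 8/36 = 2/9
P(B) = 14/36 = 7/18
P(A|B) = P(A ∩ B) / P(B) = (2/9) / (7/18) = 4/7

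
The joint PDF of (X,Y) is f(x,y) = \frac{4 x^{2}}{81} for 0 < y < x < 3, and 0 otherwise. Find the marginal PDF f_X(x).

f_X(x) = ∫_0^x \frac{4 x^{2}}{81} dy = \frac{4 x^{3}}{81}
for 0 < x < 3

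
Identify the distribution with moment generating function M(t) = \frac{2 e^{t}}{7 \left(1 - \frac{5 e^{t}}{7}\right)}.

The MGF M(t) = \frac{2 e^{t}}{7 \left(1 - \frac{5 e^{t}}{7}\right)} is the standard form for the Geometric distribution.
Comparing with the known MGF formula identifies: Geometric(p=2/7), X = trial number of first success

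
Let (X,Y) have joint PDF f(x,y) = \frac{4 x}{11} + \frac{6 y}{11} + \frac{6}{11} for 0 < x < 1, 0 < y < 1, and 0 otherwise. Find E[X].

E[X] = ∫_0^1 ∫_0^1 x × f(x,y) dy dx
= ∫_0^1 ∫_0^1 x × (\frac{4 x}{11} + \frac{6 y}{11} + \frac{6}{11}) dy dx
= \frac{35}{66}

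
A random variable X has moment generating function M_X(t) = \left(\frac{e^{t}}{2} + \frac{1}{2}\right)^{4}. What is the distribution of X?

The MGF M(t) = \left(\frac{e^{t}}{2} + \frac{1}{2}\right)^{4} is the standard form for the Binomial distribution.
Comparing with the known MGF formula identifies: Binomial(n=4, p=1/2)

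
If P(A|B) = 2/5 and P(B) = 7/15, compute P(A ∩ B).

By definition, P(A|B) = P(A ∩ B) / P(B)
So P(A ∩ B) = P(A|B) × P(B)
= 2/5 × 7/15
= 14/75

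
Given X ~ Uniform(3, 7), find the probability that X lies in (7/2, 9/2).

P(7/2 < X < 9/2) = ∫_{7/2}^{9/2} f(x) dx
where f(x) = \frac{1}{4}
= \frac{1}{4}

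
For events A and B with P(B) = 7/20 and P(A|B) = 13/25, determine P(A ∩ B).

By definition, P(A|B) = P(A ∩ B) / P(B)
So P(A ∩ B) = P(A|B) × P(B)
= 13/25 × 7/20
= 91/500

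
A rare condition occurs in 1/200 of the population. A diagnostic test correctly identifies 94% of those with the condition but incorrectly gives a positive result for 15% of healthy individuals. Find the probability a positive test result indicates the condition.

Let D = the rare event, + = positive/flagged.
P(D) = 1/200
P(+|D) = 94/100 = 47/50
P(+|D') = 15/100 = 3/20
P(+) = P(+|D)P(D) + P(+|D')P(D')
     = \frac{47}{50} × \frac{1}{200} + \frac{3}{20} × \frac{199}{200}
     = \frac{3079}{20000}
P(D|+) = P(+|D)P(D)/P(+) = \frac{94}{3079}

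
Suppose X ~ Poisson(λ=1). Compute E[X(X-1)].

E[X(X-1)] = E[X² - X] = E[X²] - E[X]
E[X] = 1
E[X²] = Var(X) + (E[X])² = 1 + (1)² = 2
E[X(X-1)] = 2 - 1 = 1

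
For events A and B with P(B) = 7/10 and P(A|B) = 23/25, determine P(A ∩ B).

By definition, P(A|B) = P(A ∩ B) / P(B)
So P(A ∩ B) = P(A|B) × P(B)
= 23/25 × 7/10
= 161/250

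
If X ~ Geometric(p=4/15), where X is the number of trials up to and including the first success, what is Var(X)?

For X ~ Geometric(p=4/15), where X is the number of trials up to and including the first success:
Var(X) = \frac{165}{16}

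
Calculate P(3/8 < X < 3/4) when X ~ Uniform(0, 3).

P(3/8 < X < 3/4) = ∫_{3/8}^{3/4} f(x) dx
where f(x) = \frac{1}{3}
= \frac{1}{8}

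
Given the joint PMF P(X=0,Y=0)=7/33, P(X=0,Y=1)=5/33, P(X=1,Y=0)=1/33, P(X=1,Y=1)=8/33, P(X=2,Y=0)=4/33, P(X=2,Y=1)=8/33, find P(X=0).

P(X=0) = P(X=0,Y=0) + P(X=0,Y=1)
= 7/33 + 5/33
= 4/11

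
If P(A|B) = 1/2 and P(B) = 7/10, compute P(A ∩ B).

By definition, P(A|B) = P(A ∩ B) / P(B)
So P(A ∩ B) = P(A|B) × P(B)
= 1/2 × 7/10
= 7/20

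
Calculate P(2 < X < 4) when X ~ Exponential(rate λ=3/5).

P(2 < X < 4) = ∫_{2}^{4} f(x) dx
where f(x) = \frac{3 e^{- \frac{3 x}{5}}}{5}
= - \frac{1 - e^{\frac{6}{5}}}{e^{\frac{12}{5}}}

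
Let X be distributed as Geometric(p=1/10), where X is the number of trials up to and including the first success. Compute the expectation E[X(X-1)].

E[X(X-1)] = E[X² - X] = E[X²] - E[X]
E[X] = 10
E[X²] = Var(X) + (E[X])² = 90 + (10)² = 190
E[X(X-1)] = 190 - 10 = 180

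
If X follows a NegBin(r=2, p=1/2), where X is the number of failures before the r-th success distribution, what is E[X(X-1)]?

E[X(X-1)] = E[X² - X] = E[X²] - E[X]
E[X] = 2
E[X²] = Var(X) + (E[X])² = 4 + (2)² = 8
E[X(X-1)] = 8 - 2 = 6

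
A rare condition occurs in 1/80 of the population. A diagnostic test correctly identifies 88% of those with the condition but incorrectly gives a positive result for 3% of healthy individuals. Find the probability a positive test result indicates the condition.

Let D = the rare event, + = positive/flagged.
P(D) = 1/80
P(+|D) = 88/100 = 22/25
P(+|D') = 3/100
P(+) = P(+|D)P(D) + P(+|D')P(D')
     = \frac{22}{25} × \frac{1}{80} + \frac{3}{100} × \frac{79}{80}
     = \frac{13}{320}
P(D|+) = P(+|D)P(D)/P(+) = \frac{88}{325}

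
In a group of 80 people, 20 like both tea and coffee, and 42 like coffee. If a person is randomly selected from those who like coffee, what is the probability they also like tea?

P(A ∩ B) = 20/80 = 1/4
P(B) = 42/80 = 21/40
P(A|B) = P(A ∩ B) / P(B) = (1/4) / (21/40) = 10/21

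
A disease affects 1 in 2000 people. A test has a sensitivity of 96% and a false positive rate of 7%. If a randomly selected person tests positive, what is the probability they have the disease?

Let D = the rare event, + = positive/flagged.
P(D) = 1/2000
P(+|D) = 96/100 = 24/25
P(+|D') = 7/100
P(+) = P(+|D)P(D) + P(+|D')P(D')
     = \frac{24}{25} × \frac{1}{2000} + \frac{7}{100} × \frac{1999}{2000}
     = \frac{14089}{200000}
P(D|+) = P(+|D)P(D)/P(+) = \frac{96}{14089}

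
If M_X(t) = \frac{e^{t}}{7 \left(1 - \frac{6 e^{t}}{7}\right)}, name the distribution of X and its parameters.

The MGF M(t) = \frac{e^{t}}{7 \left(1 - \frac{6 e^{t}}{7}\right)} is the standard form for the Geometric distribution.
Comparing with the known MGF formula identifies: Geometric(p=1/7), X = trial number of first success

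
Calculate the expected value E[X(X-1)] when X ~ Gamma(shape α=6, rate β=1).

E[X(X-1)] = E[X² - X] = E[X²] - E[X]
E[X] = 6
E[X²] = Var(X) + (E[X])² = 6 + (6)² = 42
E[X(X-1)] = 42 - 6 = 36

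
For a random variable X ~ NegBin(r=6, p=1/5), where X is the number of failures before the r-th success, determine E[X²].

Using the identity E[X²] = Var(X) + (E[X])²:
E[X] = 24
Var(X) = 120
E[X²] = 120 + (24)²
= 696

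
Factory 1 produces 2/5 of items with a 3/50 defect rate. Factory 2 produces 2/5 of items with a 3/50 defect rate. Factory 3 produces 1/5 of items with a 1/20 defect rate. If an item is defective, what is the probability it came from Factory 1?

Using Bayes' theorem:
P(F1) = 2/5, P(D|F1) = 3/50
P(F2) = 2/5, P(D|F2) = 3/50
P(F3) = 1/5, P(D|F3) = 1/20
P(D) = P(D|F1)P(F1) + P(D|F2)P(F2) + P(D|F3)P(F3)
     = \frac{29}{500}
P(F1|D) = P(D|F1)P(F1) / P(D)
= \frac{12}{29}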